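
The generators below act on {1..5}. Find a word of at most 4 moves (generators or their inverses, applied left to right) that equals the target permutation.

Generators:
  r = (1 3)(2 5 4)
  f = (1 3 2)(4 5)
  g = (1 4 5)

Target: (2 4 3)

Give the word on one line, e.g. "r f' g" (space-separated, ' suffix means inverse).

f' g r g

  after f': (1 2 3)(4 5)
  after g: (1 2 3 4)
  after r: (1 5 4 3 2)
  after g: (2 4 3)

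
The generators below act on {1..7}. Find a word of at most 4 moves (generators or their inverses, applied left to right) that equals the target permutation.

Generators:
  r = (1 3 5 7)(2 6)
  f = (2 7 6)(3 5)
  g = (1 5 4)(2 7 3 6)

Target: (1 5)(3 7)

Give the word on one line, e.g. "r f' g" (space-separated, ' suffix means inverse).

  after r': (1 7 5 3)(2 6)
  after r': (1 5)(3 7)

r' r'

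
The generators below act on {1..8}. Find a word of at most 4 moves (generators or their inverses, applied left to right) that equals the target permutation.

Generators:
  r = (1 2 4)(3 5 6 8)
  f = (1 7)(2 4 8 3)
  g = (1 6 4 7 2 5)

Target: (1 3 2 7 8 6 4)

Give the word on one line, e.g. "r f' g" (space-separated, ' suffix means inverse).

  after r: (1 2 4)(3 5 6 8)
  after f': (1 3 5 6 4 7)
  after r': (1 8 6 2)(4 7)
  after f: (1 3 2 7 8 6 4)

r f' r' f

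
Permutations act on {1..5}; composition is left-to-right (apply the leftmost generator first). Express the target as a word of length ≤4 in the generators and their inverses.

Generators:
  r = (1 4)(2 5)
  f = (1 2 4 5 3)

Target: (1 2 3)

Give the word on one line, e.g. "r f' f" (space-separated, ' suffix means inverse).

  after f': (1 3 5 4 2)
  after f': (1 5 2 3 4)
  after r': (1 2 3)

f' f' r'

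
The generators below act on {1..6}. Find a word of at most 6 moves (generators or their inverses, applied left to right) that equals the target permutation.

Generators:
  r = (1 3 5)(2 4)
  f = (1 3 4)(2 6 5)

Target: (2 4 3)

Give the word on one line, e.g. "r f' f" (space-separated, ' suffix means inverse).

f f r r f

  after f: (1 3 4)(2 6 5)
  after f: (1 4 3)(2 5 6)
  after r: (1 2)(4 5 6)
  after r: (1 4)(2 3 5 6)
  after f: (2 4 3)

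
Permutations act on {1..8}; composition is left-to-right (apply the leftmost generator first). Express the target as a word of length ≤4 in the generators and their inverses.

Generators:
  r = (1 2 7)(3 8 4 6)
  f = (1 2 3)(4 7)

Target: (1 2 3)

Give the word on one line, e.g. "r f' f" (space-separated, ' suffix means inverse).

f' f'

  after f': (1 3 2)(4 7)
  after f': (1 2 3)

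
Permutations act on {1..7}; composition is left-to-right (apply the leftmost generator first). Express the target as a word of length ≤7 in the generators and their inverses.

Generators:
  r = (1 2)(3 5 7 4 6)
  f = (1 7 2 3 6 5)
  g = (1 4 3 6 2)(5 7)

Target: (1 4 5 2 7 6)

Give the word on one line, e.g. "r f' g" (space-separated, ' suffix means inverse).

f g' g' r f'

  after f: (1 7 2 3 6 5)
  after g': (1 5 2 4)(6 7)
  after g': (1 7 3 4 2)(5 6)
  after r: (1 4)(3 6 7 5)
  after f': (1 4 5 2 7 6)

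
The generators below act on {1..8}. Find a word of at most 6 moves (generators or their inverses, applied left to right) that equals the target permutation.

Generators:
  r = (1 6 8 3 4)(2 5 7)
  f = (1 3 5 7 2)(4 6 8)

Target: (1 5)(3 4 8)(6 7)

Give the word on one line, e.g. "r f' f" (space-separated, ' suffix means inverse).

r' f' r f

  after r': (1 4 3 8 6)(2 7 5)
  after f': (1 8 4)(2 5 7 3 6)
  after r: (1 3 8)(2 7 4 6 5)
  after f: (1 5)(3 4 8)(6 7)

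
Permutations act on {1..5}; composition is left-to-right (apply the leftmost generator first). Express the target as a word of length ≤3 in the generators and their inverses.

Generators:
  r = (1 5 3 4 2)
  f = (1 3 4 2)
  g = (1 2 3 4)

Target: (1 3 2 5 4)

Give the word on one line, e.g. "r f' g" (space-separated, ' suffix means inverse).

r r

  after r: (1 5 3 4 2)
  after r: (1 3 2 5 4)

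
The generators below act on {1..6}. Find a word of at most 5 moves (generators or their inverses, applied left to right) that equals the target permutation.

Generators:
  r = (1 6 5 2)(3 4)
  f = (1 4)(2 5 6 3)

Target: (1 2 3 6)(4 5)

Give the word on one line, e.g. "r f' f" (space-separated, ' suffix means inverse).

  after f: (1 4)(2 5 6 3)
  after r': (1 3 5)(2 6 4)
  after f: (1 2 3 6)(4 5)

f r' f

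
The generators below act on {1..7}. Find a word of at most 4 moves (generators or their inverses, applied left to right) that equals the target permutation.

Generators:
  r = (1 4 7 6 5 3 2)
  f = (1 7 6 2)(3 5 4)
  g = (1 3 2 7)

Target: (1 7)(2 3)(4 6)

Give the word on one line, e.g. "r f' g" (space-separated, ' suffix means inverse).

g g r f

  after g: (1 3 2 7)
  after g: (1 2)(3 7)
  after r: (2 4 7)(3 6 5)
  after f: (1 7)(2 3)(4 6)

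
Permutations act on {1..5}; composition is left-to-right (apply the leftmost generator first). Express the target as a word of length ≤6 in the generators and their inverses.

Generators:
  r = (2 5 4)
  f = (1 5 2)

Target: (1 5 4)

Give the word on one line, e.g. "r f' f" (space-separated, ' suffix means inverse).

  after f': (1 2 5)
  after r': (1 4 5)
  after f': (1 4)(2 5)
  after r': (1 5 4)

f' r' f' r'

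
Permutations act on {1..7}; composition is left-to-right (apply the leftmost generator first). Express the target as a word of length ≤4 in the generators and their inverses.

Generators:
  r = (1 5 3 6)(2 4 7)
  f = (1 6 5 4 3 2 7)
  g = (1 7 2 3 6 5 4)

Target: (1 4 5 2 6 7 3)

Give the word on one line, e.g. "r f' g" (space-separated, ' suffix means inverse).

  after g': (1 4 5 6 3 2 7)
  after g': (1 5 3 7 4 6 2)
  after f: (1 4 5 2 6 7 3)

g' g' f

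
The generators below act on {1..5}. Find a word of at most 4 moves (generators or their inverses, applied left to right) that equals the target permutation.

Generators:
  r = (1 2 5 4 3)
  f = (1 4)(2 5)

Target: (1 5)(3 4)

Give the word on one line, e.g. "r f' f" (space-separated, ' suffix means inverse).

f' r'

  after f': (1 4)(2 5)
  after r': (1 5)(3 4)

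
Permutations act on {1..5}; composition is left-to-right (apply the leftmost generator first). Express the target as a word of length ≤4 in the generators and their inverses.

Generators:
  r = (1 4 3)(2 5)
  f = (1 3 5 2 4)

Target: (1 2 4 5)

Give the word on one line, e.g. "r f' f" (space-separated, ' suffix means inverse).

r' f f

  after r': (1 3 4)(2 5)
  after f: (1 5 4 3)
  after f: (1 2 4 5)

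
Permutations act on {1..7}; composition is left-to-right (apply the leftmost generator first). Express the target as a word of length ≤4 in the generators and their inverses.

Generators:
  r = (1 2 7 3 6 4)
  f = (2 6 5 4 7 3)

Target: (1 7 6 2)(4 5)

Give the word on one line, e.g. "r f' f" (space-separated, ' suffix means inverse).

r' f

  after r': (1 4 6 3 7 2)
  after f: (1 7 6 2)(4 5)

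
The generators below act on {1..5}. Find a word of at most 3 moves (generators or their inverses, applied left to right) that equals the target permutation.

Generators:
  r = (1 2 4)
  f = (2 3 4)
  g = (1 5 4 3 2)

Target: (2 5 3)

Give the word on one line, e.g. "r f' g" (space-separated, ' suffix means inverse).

g r' g'

  after g: (1 5 4 3 2)
  after r': (1 5 2 4 3)
  after g': (2 5 3)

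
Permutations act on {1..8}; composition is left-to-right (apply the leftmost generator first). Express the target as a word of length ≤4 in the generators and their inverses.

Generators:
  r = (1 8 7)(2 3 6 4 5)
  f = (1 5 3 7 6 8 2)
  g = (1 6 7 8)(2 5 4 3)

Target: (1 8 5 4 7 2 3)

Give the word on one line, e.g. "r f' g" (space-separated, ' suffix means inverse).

g f

  after g: (1 6 7 8)(2 5 4 3)
  after f: (1 8 5 4 7 2 3)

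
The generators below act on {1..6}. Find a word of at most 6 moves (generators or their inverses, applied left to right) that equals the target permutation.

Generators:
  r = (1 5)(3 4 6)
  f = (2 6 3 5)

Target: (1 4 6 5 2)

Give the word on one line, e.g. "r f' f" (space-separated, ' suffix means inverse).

r f' r f

  after r: (1 5)(3 4 6)
  after f': (1 3 4 2 5)
  after r: (1 4 2)(3 6)
  after f: (1 4 6 5 2)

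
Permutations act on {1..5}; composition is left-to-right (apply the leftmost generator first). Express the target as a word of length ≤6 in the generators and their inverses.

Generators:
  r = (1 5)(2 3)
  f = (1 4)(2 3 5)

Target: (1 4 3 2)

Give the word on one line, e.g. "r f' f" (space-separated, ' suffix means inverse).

  after f': (1 4)(2 5 3)
  after r': (1 4 5 2)
  after f: (2 4)(3 5)
  after f: (1 4 3 2)

f' r' f f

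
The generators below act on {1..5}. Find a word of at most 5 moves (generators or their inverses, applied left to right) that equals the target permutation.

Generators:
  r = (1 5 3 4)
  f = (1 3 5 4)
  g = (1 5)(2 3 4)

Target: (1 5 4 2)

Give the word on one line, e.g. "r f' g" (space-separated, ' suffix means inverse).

  after f: (1 3 5 4)
  after f: (1 5)(3 4)
  after r: (1 3)
  after g: (1 4 2 3 5)
  after f': (1 5 4 2)

f f r g f'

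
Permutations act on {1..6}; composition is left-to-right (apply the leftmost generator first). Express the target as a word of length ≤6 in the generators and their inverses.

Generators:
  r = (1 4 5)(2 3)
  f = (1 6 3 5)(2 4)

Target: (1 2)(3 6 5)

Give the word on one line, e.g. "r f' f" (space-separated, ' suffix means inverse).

  after r: (1 4 5)(2 3)
  after r: (1 5 4)
  after f': (1 3 6)(2 4 5)
  after r': (1 2)(3 6 5)

r r f' r'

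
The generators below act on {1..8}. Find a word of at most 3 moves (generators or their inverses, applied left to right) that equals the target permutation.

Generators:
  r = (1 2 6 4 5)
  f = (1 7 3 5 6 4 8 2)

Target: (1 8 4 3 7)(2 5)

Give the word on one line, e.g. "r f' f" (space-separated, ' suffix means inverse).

r f'

  after r: (1 2 6 4 5)
  after f': (1 8 4 3 7)(2 5)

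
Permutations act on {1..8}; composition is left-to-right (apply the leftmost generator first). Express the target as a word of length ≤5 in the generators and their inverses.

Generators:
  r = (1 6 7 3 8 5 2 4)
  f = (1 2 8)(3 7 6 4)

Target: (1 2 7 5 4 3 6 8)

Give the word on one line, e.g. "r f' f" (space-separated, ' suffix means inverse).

  after f': (1 8 2)(3 4 6 7)
  after r: (1 5 2 6 3)(4 7 8)
  after r: (1 2 7 5 4 3 6 8)

f' r r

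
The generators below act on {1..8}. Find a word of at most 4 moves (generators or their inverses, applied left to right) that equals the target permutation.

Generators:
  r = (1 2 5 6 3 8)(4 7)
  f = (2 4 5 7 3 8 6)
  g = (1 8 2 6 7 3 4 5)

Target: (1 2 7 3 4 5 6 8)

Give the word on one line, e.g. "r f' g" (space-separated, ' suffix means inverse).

  after g': (1 5 4 3 7 6 2 8)
  after f': (1 4 7 8)(2 3 5)
  after f': (1 2 7 3 4 5 6 8)

g' f' f'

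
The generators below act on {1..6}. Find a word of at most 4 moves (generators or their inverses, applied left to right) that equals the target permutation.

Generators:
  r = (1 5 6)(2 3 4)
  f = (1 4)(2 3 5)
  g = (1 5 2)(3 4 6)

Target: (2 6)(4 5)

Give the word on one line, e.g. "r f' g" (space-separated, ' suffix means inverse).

r g g

  after r: (1 5 6)(2 3 4)
  after g: (1 2 4)(3 6 5)
  after g: (2 6)(4 5)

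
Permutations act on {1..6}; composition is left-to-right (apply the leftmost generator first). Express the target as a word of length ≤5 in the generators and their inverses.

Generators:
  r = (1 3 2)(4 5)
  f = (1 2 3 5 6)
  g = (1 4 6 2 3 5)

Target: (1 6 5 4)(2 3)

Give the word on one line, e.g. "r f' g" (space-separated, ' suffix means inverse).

  after g': (1 5 3 2 6 4)
  after f: (1 6 4 2)
  after r: (1 6 5 4)(2 3)

g' f r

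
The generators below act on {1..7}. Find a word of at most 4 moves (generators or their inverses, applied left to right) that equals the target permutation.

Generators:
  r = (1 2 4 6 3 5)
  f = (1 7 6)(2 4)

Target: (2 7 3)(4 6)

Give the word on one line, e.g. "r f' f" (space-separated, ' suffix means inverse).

  after r': (1 5 3 6 4 2)
  after f: (1 5 3)(2 7 6)
  after r: (2 7 3)(4 6)

r' f r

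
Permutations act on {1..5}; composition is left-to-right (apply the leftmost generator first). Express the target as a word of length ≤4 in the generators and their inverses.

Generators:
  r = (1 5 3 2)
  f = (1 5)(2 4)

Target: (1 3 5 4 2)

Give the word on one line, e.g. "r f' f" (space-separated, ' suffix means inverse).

r' r' f

  after r': (1 2 3 5)
  after r': (1 3)(2 5)
  after f: (1 3 5 4 2)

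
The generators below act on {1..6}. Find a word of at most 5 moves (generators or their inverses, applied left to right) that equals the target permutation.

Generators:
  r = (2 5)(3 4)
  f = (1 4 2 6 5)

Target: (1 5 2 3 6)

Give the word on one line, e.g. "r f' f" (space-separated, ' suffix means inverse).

r f' f' f' r'

  after r: (2 5)(3 4)
  after f': (1 5 4 3)(2 6)
  after f': (1 6 4 3 5)
  after f': (1 2 4 3 6)
  after r': (1 5 2 3 6)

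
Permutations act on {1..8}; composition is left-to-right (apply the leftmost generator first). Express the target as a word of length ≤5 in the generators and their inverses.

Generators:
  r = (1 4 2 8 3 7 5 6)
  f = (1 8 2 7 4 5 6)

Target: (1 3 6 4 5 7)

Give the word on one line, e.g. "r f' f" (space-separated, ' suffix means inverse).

  after r: (1 4 2 8 3 7 5 6)
  after r: (1 2 3 5)(4 8 7 6)
  after f: (1 7)(2 3 6 5 8 4)
  after r': (1 3 5 2 8)(6 7)
  after f: (1 3 6 4 5 7)

r r f r' f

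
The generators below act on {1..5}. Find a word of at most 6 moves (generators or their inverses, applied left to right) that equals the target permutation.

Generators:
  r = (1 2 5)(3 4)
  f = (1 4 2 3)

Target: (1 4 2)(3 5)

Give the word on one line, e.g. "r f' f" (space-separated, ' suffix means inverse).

  after r': (1 5 2)(3 4)
  after r': (1 2 5)
  after f': (1 4)(2 5 3)
  after r': (1 3)(4 5)
  after r': (1 4 2)(3 5)

r' r' f' r' r'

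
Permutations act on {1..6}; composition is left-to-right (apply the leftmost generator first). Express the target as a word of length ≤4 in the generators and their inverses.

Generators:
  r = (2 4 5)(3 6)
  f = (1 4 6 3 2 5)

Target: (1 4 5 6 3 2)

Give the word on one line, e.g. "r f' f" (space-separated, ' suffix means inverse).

  after r: (2 4 5)(3 6)
  after f': (1 5 3 4 2)
  after r': (1 4 5 6 3 2)

r f' r'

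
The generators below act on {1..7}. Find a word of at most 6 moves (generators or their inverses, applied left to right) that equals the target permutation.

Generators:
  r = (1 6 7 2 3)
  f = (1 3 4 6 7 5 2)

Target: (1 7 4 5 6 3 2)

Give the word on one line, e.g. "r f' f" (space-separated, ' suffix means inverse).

  after f': (1 2 5 7 6 4 3)
  after r: (1 3 6 4)(2 5)
  after f': (2 7 6 3 4)
  after f': (1 2 6)(4 5 7)
  after r': (1 7 4 5 6 3 2)

f' r f' f' r'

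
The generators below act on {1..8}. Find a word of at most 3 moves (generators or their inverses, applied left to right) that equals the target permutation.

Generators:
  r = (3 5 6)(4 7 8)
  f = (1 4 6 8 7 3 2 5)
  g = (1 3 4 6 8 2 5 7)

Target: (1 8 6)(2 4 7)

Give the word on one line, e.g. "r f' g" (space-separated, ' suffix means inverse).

f r f'

  after f: (1 4 6 8 7 3 2 5)
  after r: (1 7 5)(2 6 4 3)
  after f': (1 8 6)(2 4 7)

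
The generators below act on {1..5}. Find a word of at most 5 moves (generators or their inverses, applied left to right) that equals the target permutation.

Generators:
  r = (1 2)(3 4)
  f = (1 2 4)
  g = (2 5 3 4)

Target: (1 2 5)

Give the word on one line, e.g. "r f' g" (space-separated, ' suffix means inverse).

g' f' g

  after g': (2 4 3 5)
  after f': (1 4 3 5)
  after g: (1 2 5)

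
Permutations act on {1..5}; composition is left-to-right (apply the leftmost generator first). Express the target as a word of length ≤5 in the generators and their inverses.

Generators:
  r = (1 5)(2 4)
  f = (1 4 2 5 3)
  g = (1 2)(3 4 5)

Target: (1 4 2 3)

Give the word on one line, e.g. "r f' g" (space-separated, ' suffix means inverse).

g f' r' r'

  after g: (1 2)(3 4 5)
  after f': (1 4 2 3)
  after r': (1 2 3 5)
  after r': (1 4 2 3)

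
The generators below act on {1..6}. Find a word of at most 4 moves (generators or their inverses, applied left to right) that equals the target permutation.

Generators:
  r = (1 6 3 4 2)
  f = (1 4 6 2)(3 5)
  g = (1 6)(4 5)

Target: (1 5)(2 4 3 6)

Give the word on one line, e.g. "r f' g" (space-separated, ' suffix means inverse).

  after g: (1 6)(4 5)
  after r: (1 3 4 5 2)
  after f: (1 5)(2 4 3 6)

g r f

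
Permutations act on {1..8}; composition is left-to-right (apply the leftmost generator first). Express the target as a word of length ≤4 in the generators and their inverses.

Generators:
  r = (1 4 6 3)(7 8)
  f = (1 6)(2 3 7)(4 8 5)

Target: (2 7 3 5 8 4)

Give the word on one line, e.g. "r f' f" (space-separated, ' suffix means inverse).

  after r': (1 3 6 4)(7 8)
  after r': (1 6)(3 4)
  after f': (2 7 3 5 8 4)

r' r' f'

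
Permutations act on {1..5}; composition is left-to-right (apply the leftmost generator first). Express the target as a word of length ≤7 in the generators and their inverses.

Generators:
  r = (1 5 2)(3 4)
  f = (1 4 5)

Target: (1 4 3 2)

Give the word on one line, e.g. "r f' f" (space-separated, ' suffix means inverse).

  after r: (1 5 2)(3 4)
  after f: (2 4 3 5)
  after r': (1 2 3)
  after r': (1 5)(2 4 3)
  after f': (1 4 3 2)

r f r' r' f'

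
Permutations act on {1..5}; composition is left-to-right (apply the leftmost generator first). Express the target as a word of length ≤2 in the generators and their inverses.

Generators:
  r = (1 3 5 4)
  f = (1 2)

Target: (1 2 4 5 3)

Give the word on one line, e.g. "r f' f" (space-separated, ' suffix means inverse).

f' r'

  after f': (1 2)
  after r': (1 2 4 5 3)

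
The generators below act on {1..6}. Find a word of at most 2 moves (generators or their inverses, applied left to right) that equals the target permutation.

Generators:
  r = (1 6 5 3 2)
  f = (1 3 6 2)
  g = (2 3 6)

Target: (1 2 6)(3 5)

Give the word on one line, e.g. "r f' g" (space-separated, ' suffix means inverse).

  after f: (1 3 6 2)
  after r: (1 2 6)(3 5)

f r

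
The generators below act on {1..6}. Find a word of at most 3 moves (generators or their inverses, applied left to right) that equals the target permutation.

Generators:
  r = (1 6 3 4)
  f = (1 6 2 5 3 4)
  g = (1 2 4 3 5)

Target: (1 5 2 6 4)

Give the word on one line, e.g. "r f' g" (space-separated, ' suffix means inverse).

  after g: (1 2 4 3 5)
  after r: (1 2)(3 5 6)
  after f: (1 5 2 6 4)

g r f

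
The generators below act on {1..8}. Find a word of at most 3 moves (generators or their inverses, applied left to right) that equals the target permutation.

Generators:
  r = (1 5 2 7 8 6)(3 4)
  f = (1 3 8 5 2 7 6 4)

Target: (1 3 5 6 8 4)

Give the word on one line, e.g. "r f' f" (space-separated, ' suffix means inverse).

  after f': (1 4 6 7 2 5 8 3)
  after r: (1 3 5 6 8 4)

f' r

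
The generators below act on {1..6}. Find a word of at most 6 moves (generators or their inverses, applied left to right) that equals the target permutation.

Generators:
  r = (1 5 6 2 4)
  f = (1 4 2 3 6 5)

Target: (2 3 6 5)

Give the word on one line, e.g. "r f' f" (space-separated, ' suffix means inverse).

  after f': (1 5 6 3 2 4)
  after f': (1 6 2)(3 4 5)
  after r: (1 2 5 3)(4 6)
  after r: (1 4 2 6)(3 5)
  after f': (2 3 6 5)

f' f' r r f'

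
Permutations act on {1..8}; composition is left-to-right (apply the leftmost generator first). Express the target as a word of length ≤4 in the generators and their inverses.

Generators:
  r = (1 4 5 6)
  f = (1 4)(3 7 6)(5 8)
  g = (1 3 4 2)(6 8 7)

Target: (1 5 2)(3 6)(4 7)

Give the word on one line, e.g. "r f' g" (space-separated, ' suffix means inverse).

  after r': (1 6 5 4)
  after f': (1 7 3 6 8 5)
  after g': (1 8 5 2 4 3 7)
  after f: (1 5 2)(3 6)(4 7)

r' f' g' f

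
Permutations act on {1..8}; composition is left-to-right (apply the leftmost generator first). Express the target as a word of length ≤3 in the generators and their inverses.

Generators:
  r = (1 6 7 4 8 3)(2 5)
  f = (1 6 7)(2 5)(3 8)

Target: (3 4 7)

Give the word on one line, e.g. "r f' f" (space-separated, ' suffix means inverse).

  after f: (1 6 7)(2 5)(3 8)
  after r': (3 4 7)

f r'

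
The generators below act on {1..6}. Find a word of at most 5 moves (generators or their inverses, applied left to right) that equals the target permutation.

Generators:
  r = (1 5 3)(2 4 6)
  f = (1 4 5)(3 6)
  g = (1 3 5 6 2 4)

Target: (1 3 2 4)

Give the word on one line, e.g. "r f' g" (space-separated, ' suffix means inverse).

  after f: (1 4 5)(3 6)
  after r': (1 2 6 5 3 4)
  after g': (1 6 3 2 5)
  after f': (1 3 2 4)

f r' g' f'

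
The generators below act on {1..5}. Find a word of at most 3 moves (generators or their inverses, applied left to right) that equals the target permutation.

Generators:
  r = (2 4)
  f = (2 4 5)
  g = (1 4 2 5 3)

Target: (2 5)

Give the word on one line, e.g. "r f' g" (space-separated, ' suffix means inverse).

r f' f'

  after r: (2 4)
  after f': (4 5)
  after f': (2 5)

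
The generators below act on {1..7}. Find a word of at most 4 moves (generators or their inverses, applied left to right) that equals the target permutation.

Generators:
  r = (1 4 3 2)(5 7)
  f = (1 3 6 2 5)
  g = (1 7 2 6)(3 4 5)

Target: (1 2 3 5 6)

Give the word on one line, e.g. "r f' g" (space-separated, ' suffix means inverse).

  after f': (1 5 2 6 3)
  after f': (1 2 3 5 6)

f' f'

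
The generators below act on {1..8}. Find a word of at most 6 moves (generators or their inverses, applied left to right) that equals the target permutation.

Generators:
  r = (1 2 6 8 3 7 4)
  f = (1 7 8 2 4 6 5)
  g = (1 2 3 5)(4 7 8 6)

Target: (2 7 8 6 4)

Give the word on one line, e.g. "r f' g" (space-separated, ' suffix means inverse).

f f r' f g

  after f: (1 7 8 2 4 6 5)
  after f: (1 8 4 5 7 2 6)
  after r': (1 6 4 5 3 8 7)
  after f: (1 5 3 2 4)
  after g: (2 7 8 6 4)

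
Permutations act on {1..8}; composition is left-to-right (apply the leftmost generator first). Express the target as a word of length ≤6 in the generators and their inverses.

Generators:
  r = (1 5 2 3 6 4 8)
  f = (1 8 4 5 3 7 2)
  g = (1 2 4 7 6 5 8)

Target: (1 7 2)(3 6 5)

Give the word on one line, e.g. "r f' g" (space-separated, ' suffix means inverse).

f g' r' f' f'

  after f: (1 8 4 5 3 7 2)
  after g': (1 5 3 4 6 7)(2 8)
  after r': (2 4 3 6 7 8 5)
  after f': (1 2 8 4 5 7)(3 6)
  after f': (1 7 2)(3 6 5)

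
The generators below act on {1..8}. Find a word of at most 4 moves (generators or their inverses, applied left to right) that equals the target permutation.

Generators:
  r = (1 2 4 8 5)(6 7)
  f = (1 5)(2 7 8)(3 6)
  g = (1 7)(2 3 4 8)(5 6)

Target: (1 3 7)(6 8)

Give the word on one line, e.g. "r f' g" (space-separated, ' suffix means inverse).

  after f': (1 5)(2 8 7)(3 6)
  after r': (1 8 6 3 7)(2 4)
  after g': (1 4 8 5 6 2 3)
  after g': (1 3 7)(6 8)

f' r' g' g'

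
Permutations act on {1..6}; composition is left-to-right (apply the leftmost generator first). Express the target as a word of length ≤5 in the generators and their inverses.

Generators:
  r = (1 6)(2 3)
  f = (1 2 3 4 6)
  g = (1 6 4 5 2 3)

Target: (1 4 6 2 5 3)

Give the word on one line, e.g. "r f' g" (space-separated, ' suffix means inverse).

g' f' r' f

  after g': (1 3 2 5 4 6)
  after f': (1 2 5 3)
  after r': (1 3 6)(2 5)
  after f: (1 4 6 2 5 3)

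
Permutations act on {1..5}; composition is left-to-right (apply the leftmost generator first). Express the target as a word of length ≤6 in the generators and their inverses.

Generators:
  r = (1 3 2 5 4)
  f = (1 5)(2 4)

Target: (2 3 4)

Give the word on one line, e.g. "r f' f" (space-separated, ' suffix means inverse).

  after f': (1 5)(2 4)
  after r': (1 2 5 4 3)
  after f: (1 4 3 5 2)
  after r: (2 3 4)

f' r' f r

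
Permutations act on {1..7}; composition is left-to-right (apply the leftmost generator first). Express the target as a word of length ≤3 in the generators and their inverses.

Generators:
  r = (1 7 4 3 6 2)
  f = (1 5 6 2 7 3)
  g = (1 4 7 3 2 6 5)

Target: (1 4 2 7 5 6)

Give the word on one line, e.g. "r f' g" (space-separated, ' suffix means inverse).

  after f': (1 3 7 2 6 5)
  after r': (1 4 7 6 5 2 3)
  after f': (1 4 2 7 5 6)

f' r' f'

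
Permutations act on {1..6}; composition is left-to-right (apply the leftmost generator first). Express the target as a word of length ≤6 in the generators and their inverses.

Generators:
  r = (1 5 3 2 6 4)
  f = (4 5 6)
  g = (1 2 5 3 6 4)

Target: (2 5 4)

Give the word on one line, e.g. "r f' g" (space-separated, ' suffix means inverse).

  after f: (4 5 6)
  after f: (4 6 5)
  after g': (1 4 3 5 6 2)
  after r: (2 5 4)

f f g' r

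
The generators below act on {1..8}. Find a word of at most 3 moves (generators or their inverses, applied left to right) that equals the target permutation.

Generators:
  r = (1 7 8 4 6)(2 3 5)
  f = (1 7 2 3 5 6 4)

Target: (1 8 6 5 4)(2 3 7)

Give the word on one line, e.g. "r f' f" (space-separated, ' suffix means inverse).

  after f: (1 7 2 3 5 6 4)
  after r: (1 8 4 7 3 2 5)
  after f': (1 8 6 5 4)(2 3 7)

f r f'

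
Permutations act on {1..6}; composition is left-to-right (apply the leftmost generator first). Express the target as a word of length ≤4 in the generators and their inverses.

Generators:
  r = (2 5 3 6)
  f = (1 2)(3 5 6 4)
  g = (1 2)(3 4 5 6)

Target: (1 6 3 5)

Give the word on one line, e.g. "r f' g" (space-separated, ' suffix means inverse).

g r g

  after g: (1 2)(3 4 5 6)
  after r: (1 5 2)(3 4)
  after g: (1 6 3 5)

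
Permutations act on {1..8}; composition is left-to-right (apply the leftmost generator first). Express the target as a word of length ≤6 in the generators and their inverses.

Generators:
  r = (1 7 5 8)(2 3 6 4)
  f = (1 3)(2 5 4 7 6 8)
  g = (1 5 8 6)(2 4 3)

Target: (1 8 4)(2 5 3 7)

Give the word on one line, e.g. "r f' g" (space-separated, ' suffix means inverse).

f r' r' r' g'

  after f: (1 3)(2 5 4 7 6 8)
  after r': (1 2 7 3 8 4)(5 6)
  after r': (1 4 8 6 7 2)(3 5)
  after r': (1 6)(2 8 3 7 4 5)
  after g': (1 8 4)(2 5 3 7)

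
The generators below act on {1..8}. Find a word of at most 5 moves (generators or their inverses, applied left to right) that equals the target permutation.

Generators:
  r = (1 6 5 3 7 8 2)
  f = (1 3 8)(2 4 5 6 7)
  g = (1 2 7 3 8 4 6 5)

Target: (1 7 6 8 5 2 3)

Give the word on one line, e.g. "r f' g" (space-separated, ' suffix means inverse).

r' r' r'

  after r': (1 2 8 7 3 5 6)
  after r': (1 8 3 6 2 7 5)
  after r': (1 7 6 8 5 2 3)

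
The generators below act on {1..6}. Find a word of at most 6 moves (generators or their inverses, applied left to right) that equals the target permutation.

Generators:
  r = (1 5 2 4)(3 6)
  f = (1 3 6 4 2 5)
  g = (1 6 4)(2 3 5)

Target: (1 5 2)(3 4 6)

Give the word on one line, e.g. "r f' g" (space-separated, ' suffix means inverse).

  after f': (1 5 2 4 6 3)
  after g: (1 2)(3 6 5)
  after f: (1 5 6)(2 3 4)
  after r: (1 2 6 5 3)
  after g': (1 5 2)(3 4 6)

f' g f r g'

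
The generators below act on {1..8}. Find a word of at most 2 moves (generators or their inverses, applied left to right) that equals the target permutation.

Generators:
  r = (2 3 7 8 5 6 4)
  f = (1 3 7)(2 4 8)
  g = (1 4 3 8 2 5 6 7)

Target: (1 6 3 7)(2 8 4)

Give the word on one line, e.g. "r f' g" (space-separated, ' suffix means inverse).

  after g: (1 4 3 8 2 5 6 7)
  after r': (1 6 3 7)(2 8 4)

g r'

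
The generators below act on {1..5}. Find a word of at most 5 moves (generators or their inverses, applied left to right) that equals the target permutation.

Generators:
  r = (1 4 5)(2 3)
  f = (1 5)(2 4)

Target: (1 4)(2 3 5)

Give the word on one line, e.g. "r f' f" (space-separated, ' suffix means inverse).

  after r: (1 4 5)(2 3)
  after f: (1 2 3 4)
  after r: (1 3 5)
  after r: (1 2 3)(4 5)
  after f: (1 4)(2 3 5)

r f r r f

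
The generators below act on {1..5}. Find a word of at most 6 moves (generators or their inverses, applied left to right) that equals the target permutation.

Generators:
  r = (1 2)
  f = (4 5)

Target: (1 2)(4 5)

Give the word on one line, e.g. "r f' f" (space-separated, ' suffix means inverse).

  after f: (4 5)
  after r: (1 2)(4 5)
  after r: (4 5)
  after r: (1 2)(4 5)

f r r r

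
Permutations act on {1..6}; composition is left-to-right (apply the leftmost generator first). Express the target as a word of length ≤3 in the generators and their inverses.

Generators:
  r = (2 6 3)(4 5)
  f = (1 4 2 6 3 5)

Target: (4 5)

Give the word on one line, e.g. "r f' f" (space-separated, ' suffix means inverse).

r r r

  after r: (2 6 3)(4 5)
  after r: (2 3 6)
  after r: (4 5)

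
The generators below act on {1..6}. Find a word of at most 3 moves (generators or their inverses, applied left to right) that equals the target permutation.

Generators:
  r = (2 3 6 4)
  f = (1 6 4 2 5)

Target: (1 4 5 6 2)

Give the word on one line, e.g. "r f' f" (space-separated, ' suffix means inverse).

  after f: (1 6 4 2 5)
  after f: (1 4 5 6 2)

f f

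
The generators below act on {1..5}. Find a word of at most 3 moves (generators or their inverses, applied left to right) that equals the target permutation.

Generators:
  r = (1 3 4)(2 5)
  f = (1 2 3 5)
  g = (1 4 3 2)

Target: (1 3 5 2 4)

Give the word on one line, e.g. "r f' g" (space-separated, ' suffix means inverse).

g r'

  after g: (1 4 3 2)
  after r': (1 3 5 2 4)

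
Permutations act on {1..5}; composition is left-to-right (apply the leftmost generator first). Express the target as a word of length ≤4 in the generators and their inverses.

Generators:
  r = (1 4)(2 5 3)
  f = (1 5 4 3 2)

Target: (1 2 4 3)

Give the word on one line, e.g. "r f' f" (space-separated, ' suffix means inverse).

r' f' r r

  after r': (1 4)(2 3 5)
  after f': (1 5 3)(2 4)
  after r: (1 3 4 5 2)
  after r: (1 2 4 3)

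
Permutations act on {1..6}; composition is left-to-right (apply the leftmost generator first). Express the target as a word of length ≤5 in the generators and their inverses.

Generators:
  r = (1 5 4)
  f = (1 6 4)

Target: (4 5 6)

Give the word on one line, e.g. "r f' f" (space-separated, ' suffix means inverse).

  after f': (1 4 6)
  after r: (4 6 5)
  after f': (1 4)(5 6)
  after r': (1 5 6)
  after r': (4 5 6)

f' r f' r' r'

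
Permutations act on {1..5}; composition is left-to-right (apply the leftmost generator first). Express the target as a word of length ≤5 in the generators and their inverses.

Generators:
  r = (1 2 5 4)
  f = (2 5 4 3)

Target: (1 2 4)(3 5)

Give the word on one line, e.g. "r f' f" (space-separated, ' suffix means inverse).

  after r': (1 4 5 2)
  after f: (1 3 2)
  after f: (1 2)(3 5 4)
  after f: (1 5 3 4 2)
  after r': (1 2 4)(3 5)

r' f f f r'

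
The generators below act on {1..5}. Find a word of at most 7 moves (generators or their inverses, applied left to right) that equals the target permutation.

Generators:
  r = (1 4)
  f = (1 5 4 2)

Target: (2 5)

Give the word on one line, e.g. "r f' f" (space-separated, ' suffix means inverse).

  after r: (1 4)
  after f': (1 5)(2 4)
  after r: (1 5 4 2)
  after f: (1 4)(2 5)
  after r: (2 5)

r f' r f r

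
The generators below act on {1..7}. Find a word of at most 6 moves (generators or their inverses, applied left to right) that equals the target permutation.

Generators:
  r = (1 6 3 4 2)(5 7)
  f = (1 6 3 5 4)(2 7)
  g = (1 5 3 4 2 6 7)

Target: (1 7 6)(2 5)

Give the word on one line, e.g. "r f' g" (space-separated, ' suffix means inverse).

f r g g f'

  after f: (1 6 3 5 4)(2 7)
  after r: (1 3 7)(2 5)(4 6)
  after g: (1 4 7 5 6 2 3)
  after g: (1 2 4)(3 5 7)
  after f': (1 7 6)(2 5)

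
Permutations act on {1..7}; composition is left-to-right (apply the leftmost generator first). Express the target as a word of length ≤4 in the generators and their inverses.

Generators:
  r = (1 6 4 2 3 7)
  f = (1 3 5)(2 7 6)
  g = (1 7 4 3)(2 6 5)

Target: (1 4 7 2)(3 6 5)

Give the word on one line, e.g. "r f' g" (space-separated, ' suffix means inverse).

f g'

  after f: (1 3 5)(2 7 6)
  after g': (1 4 7 2)(3 6 5)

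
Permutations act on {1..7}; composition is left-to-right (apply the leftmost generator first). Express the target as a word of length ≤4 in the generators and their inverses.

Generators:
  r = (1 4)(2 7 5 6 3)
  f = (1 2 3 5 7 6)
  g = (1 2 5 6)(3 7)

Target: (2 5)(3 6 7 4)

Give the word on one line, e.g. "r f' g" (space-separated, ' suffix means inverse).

  after r': (1 4)(2 3 6 5 7)
  after g': (1 4 6 2 7)(3 5)
  after r: (2 5)(3 6 7 4)

r' g' r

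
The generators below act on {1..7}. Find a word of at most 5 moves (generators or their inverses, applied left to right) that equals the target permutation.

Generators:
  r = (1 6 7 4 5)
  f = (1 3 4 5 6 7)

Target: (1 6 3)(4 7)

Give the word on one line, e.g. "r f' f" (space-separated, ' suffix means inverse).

r r f'

  after r: (1 6 7 4 5)
  after r: (1 7 5 6 4)
  after f': (1 6 3)(4 7)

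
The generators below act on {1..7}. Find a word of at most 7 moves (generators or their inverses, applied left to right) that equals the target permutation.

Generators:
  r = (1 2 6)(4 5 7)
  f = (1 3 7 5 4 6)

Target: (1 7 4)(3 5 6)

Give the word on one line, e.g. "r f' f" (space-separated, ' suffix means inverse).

  after f: (1 3 7 5 4 6)
  after r: (1 3 4)(2 6)
  after r: (1 3 5 7 4 2)
  after r: (1 3 7 5 4 6)
  after f: (1 7 4)(3 5 6)

f r r r f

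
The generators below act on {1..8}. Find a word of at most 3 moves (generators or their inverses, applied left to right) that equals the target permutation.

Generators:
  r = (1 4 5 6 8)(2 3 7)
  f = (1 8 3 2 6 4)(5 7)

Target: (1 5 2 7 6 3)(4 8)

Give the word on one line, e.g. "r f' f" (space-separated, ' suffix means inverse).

  after f': (1 4 6 2 3 8)(5 7)
  after r: (1 5 2 7 6 3)(4 8)

f' r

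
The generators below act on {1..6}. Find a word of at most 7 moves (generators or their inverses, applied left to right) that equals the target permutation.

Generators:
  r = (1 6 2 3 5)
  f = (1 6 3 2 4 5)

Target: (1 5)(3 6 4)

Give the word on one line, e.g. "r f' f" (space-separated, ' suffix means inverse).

  after f': (1 5 4 2 3 6)
  after f': (1 4 3)(2 6 5)
  after f': (1 2)(3 5)(4 6)
  after r: (1 3)(2 6 4)
  after r: (1 5)(3 6 4)

f' f' f' r r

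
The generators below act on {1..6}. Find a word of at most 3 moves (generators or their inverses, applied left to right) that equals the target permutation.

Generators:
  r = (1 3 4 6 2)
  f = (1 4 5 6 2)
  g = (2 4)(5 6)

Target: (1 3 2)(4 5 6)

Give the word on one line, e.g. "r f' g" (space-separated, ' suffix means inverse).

r g

  after r: (1 3 4 6 2)
  after g: (1 3 2)(4 5 6)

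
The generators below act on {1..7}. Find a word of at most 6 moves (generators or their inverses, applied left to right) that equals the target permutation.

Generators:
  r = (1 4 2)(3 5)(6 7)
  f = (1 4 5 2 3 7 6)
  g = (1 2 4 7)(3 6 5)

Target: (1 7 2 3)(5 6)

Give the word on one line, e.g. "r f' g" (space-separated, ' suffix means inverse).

  after g: (1 2 4 7)(3 6 5)
  after f': (1 5 2)(3 7 6 4)
  after g': (1 6 2 7 3 4 5)
  after f': (1 7 2 3)(5 6)

g f' g' f'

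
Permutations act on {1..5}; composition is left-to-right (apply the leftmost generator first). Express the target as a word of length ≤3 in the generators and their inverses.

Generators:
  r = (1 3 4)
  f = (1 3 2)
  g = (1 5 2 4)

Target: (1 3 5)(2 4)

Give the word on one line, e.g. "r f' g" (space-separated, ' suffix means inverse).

  after f: (1 3 2)
  after g': (1 3 5)(2 4)

f g'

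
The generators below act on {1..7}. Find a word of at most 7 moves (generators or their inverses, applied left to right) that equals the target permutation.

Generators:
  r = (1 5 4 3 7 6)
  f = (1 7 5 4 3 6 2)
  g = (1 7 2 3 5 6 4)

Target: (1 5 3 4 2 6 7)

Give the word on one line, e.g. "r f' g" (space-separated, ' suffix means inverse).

  after g: (1 7 2 3 5 6 4)
  after f: (1 5 2 6 3 4 7)
  after r': (2 7 6 4 3 5)
  after g': (1 4 2)(5 7)
  after r': (1 5 3 4 2 6 7)

g f r' g' r'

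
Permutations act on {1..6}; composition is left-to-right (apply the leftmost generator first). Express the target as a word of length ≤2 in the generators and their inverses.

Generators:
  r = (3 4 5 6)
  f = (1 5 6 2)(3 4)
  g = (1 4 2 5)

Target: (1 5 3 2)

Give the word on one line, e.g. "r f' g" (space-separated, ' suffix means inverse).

  after r': (3 6 5 4)
  after f: (1 5 3 2)

r' f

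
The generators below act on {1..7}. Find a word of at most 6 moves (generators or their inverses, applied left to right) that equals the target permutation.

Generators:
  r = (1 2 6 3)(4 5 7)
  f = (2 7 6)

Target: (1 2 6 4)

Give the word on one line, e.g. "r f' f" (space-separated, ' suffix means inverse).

  after r': (1 3 6 2)(4 7 5)
  after f: (1 3 2)(4 6 7 5)
  after r': (1 6 5 7 4 2 3)
  after r': (1 2 6 4)

r' f r' r'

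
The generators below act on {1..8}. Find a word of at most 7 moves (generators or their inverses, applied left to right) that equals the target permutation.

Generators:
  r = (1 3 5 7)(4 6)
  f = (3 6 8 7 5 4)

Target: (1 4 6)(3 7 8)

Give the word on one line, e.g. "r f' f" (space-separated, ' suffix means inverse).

r' r' f' r' f

  after r': (1 7 5 3)(4 6)
  after r': (1 5)(3 7)
  after f': (1 7 4 5)(3 8 6)
  after r': (1 5 7 6)(3 8 4)
  after f: (1 4 6)(3 7 8)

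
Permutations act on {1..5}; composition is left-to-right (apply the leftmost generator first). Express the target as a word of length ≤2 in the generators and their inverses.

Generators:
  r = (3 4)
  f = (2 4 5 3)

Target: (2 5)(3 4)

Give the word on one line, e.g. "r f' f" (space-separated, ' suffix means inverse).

  after f: (2 4 5 3)
  after f: (2 5)(3 4)

f f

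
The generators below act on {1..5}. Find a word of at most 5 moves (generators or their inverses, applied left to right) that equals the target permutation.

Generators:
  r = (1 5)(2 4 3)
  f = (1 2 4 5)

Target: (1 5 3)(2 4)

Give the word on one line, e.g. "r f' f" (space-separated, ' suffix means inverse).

  after r': (1 5)(2 3 4)
  after f: (2 3 5)
  after r': (1 5 3)(2 4)

r' f r'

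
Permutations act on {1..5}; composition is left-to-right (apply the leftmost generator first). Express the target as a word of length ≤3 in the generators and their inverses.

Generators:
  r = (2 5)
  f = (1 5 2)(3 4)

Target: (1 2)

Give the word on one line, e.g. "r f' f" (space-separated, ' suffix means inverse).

  after f': (1 2 5)(3 4)
  after f': (1 5 2)
  after r: (1 2)

f' f' r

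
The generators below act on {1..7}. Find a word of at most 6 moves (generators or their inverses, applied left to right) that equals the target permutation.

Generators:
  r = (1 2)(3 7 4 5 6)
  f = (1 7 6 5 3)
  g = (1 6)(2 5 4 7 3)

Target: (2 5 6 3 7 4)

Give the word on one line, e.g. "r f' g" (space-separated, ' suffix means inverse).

  after g: (1 6)(2 5 4 7 3)
  after r': (1 5 7 6 2 4 3)
  after f': (1 6 2 4 5)
  after g': (2 5 6 3 7 4)

g r' f' g'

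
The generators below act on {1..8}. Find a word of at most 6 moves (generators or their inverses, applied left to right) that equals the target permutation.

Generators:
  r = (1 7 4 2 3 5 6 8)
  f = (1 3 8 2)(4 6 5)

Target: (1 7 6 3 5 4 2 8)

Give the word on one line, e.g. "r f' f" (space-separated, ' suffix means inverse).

r' f r' r' f

  after r': (1 8 6 5 3 2 4 7)
  after f: (1 2 6 4 7 3)(5 8)
  after r': (1 4)(2 5 6 7)(3 8)
  after r': (1 7 4 8 2 3 6)
  after f: (1 7 6 3 5 4 2 8)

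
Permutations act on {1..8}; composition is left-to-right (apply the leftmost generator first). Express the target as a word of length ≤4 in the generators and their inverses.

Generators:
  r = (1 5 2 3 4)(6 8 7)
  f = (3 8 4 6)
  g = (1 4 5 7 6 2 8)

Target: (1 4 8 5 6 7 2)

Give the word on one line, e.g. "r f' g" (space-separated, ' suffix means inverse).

  after r: (1 5 2 3 4)(6 8 7)
  after f: (1 5 2 8 7 3 6 4)
  after f: (1 5 2 4)(7 8)
  after g': (1 4 8 5 6 7 2)

r f f g'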